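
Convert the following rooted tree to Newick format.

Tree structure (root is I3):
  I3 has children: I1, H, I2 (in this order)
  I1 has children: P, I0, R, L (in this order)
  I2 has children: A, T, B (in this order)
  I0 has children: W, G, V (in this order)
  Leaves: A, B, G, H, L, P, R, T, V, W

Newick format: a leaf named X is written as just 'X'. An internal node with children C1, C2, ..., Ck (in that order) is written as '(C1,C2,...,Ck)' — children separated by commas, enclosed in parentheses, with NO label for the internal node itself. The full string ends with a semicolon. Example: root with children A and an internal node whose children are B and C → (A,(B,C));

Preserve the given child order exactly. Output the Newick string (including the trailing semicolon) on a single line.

Answer: ((P,(W,G,V),R,L),H,(A,T,B));

Derivation:
internal I3 with children ['I1', 'H', 'I2']
  internal I1 with children ['P', 'I0', 'R', 'L']
    leaf 'P' → 'P'
    internal I0 with children ['W', 'G', 'V']
      leaf 'W' → 'W'
      leaf 'G' → 'G'
      leaf 'V' → 'V'
    → '(W,G,V)'
    leaf 'R' → 'R'
    leaf 'L' → 'L'
  → '(P,(W,G,V),R,L)'
  leaf 'H' → 'H'
  internal I2 with children ['A', 'T', 'B']
    leaf 'A' → 'A'
    leaf 'T' → 'T'
    leaf 'B' → 'B'
  → '(A,T,B)'
→ '((P,(W,G,V),R,L),H,(A,T,B))'
Final: ((P,(W,G,V),R,L),H,(A,T,B));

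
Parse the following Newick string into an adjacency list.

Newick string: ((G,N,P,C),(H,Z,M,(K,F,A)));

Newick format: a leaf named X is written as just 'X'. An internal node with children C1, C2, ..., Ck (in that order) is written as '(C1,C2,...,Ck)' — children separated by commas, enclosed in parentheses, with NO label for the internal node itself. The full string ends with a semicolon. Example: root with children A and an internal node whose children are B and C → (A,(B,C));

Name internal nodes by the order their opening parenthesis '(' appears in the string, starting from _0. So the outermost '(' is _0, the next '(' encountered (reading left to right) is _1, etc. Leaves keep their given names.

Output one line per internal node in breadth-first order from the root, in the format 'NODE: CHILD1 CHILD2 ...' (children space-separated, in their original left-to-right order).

Input: ((G,N,P,C),(H,Z,M,(K,F,A)));
Scanning left-to-right, naming '(' by encounter order:
  pos 0: '(' -> open internal node _0 (depth 1)
  pos 1: '(' -> open internal node _1 (depth 2)
  pos 9: ')' -> close internal node _1 (now at depth 1)
  pos 11: '(' -> open internal node _2 (depth 2)
  pos 18: '(' -> open internal node _3 (depth 3)
  pos 24: ')' -> close internal node _3 (now at depth 2)
  pos 25: ')' -> close internal node _2 (now at depth 1)
  pos 26: ')' -> close internal node _0 (now at depth 0)
Total internal nodes: 4
BFS adjacency from root:
  _0: _1 _2
  _1: G N P C
  _2: H Z M _3
  _3: K F A

Answer: _0: _1 _2
_1: G N P C
_2: H Z M _3
_3: K F A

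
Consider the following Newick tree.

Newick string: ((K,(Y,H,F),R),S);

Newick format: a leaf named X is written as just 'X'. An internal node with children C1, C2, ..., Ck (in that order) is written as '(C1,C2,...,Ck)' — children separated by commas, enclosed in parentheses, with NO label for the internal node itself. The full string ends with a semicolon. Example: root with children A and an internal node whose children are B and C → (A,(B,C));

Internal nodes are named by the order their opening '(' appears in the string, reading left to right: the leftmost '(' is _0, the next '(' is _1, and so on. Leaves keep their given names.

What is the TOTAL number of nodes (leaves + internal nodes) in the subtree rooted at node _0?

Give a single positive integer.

Answer: 9

Derivation:
Newick: ((K,(Y,H,F),R),S);
Locate _0: it is the '(' at position 0 (the 1st '(' reading left to right).
Query: subtree rooted at _0
_0: subtree_size = 1 + 8
  _1: subtree_size = 1 + 6
    K: subtree_size = 1 + 0
    _2: subtree_size = 1 + 3
      Y: subtree_size = 1 + 0
      H: subtree_size = 1 + 0
      F: subtree_size = 1 + 0
    R: subtree_size = 1 + 0
  S: subtree_size = 1 + 0
Total subtree size of _0: 9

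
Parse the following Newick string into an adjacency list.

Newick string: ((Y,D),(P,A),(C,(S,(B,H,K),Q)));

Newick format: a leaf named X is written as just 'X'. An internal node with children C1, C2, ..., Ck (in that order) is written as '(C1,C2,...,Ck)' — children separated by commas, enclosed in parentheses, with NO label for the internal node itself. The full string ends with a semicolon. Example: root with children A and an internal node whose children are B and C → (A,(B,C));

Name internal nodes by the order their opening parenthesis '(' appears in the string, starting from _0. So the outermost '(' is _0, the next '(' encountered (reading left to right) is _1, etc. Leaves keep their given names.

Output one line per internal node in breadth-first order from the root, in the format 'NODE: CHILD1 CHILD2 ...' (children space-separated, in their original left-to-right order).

Answer: _0: _1 _2 _3
_1: Y D
_2: P A
_3: C _4
_4: S _5 Q
_5: B H K

Derivation:
Input: ((Y,D),(P,A),(C,(S,(B,H,K),Q)));
Scanning left-to-right, naming '(' by encounter order:
  pos 0: '(' -> open internal node _0 (depth 1)
  pos 1: '(' -> open internal node _1 (depth 2)
  pos 5: ')' -> close internal node _1 (now at depth 1)
  pos 7: '(' -> open internal node _2 (depth 2)
  pos 11: ')' -> close internal node _2 (now at depth 1)
  pos 13: '(' -> open internal node _3 (depth 2)
  pos 16: '(' -> open internal node _4 (depth 3)
  pos 19: '(' -> open internal node _5 (depth 4)
  pos 25: ')' -> close internal node _5 (now at depth 3)
  pos 28: ')' -> close internal node _4 (now at depth 2)
  pos 29: ')' -> close internal node _3 (now at depth 1)
  pos 30: ')' -> close internal node _0 (now at depth 0)
Total internal nodes: 6
BFS adjacency from root:
  _0: _1 _2 _3
  _1: Y D
  _2: P A
  _3: C _4
  _4: S _5 Q
  _5: B H K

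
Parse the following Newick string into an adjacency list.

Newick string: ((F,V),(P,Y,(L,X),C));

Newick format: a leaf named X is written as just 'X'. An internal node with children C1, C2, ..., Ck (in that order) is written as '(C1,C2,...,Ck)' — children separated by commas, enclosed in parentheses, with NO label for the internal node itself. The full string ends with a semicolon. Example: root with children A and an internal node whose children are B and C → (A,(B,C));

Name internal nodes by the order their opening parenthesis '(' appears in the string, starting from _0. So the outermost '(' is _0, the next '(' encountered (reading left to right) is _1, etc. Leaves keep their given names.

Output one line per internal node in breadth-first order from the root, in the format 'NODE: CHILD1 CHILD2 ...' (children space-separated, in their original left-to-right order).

Input: ((F,V),(P,Y,(L,X),C));
Scanning left-to-right, naming '(' by encounter order:
  pos 0: '(' -> open internal node _0 (depth 1)
  pos 1: '(' -> open internal node _1 (depth 2)
  pos 5: ')' -> close internal node _1 (now at depth 1)
  pos 7: '(' -> open internal node _2 (depth 2)
  pos 12: '(' -> open internal node _3 (depth 3)
  pos 16: ')' -> close internal node _3 (now at depth 2)
  pos 19: ')' -> close internal node _2 (now at depth 1)
  pos 20: ')' -> close internal node _0 (now at depth 0)
Total internal nodes: 4
BFS adjacency from root:
  _0: _1 _2
  _1: F V
  _2: P Y _3 C
  _3: L X

Answer: _0: _1 _2
_1: F V
_2: P Y _3 C
_3: L X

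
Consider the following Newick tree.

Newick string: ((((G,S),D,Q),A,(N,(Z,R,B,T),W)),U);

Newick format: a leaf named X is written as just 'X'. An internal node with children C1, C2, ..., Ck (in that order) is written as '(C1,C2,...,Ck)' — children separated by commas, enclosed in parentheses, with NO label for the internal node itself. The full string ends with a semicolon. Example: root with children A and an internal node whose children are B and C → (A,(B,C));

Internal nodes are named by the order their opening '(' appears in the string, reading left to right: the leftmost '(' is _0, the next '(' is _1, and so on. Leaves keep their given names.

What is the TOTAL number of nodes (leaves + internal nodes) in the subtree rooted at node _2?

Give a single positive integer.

Newick: ((((G,S),D,Q),A,(N,(Z,R,B,T),W)),U);
Locate _2: it is the '(' at position 2 (the 3rd '(' reading left to right).
Query: subtree rooted at _2
_2: subtree_size = 1 + 5
  _3: subtree_size = 1 + 2
    G: subtree_size = 1 + 0
    S: subtree_size = 1 + 0
  D: subtree_size = 1 + 0
  Q: subtree_size = 1 + 0
Total subtree size of _2: 6

Answer: 6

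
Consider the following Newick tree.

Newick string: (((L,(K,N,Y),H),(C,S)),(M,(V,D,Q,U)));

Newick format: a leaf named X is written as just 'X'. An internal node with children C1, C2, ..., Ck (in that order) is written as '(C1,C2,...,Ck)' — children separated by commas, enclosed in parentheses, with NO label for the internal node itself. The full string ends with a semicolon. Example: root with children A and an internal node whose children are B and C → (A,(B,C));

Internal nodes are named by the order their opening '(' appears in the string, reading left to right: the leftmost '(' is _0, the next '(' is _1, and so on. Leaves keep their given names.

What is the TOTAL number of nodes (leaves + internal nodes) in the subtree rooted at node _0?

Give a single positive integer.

Newick: (((L,(K,N,Y),H),(C,S)),(M,(V,D,Q,U)));
Locate _0: it is the '(' at position 0 (the 1st '(' reading left to right).
Query: subtree rooted at _0
_0: subtree_size = 1 + 18
  _1: subtree_size = 1 + 10
    _2: subtree_size = 1 + 6
      L: subtree_size = 1 + 0
      _3: subtree_size = 1 + 3
        K: subtree_size = 1 + 0
        N: subtree_size = 1 + 0
        Y: subtree_size = 1 + 0
      H: subtree_size = 1 + 0
    _4: subtree_size = 1 + 2
      C: subtree_size = 1 + 0
      S: subtree_size = 1 + 0
  _5: subtree_size = 1 + 6
    M: subtree_size = 1 + 0
    _6: subtree_size = 1 + 4
      V: subtree_size = 1 + 0
      D: subtree_size = 1 + 0
      Q: subtree_size = 1 + 0
      U: subtree_size = 1 + 0
Total subtree size of _0: 19

Answer: 19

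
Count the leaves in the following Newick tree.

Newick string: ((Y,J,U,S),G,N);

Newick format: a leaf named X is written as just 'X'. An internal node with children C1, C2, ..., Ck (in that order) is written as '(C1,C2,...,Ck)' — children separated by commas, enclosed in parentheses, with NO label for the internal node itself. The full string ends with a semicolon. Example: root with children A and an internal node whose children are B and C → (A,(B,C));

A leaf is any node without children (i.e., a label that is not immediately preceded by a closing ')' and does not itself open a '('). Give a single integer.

Answer: 6

Derivation:
Newick: ((Y,J,U,S),G,N);
Scan left-to-right; a leaf is any maximal label run not followed by '(':
  pos 2: leaf 'Y' → count = 1
  pos 4: leaf 'J' → count = 2
  pos 6: leaf 'U' → count = 3
  pos 8: leaf 'S' → count = 4
  pos 11: leaf 'G' → count = 5
  pos 13: leaf 'N' → count = 6
Total leaves: 6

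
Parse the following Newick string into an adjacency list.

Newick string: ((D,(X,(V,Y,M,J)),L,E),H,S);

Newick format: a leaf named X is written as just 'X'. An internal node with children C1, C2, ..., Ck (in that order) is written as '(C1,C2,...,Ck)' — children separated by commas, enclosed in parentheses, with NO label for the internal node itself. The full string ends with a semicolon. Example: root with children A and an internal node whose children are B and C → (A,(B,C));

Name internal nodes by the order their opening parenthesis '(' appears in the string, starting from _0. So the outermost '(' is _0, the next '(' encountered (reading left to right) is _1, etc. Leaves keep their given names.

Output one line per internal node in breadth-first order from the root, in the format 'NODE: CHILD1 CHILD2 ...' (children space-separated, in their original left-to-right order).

Input: ((D,(X,(V,Y,M,J)),L,E),H,S);
Scanning left-to-right, naming '(' by encounter order:
  pos 0: '(' -> open internal node _0 (depth 1)
  pos 1: '(' -> open internal node _1 (depth 2)
  pos 4: '(' -> open internal node _2 (depth 3)
  pos 7: '(' -> open internal node _3 (depth 4)
  pos 15: ')' -> close internal node _3 (now at depth 3)
  pos 16: ')' -> close internal node _2 (now at depth 2)
  pos 21: ')' -> close internal node _1 (now at depth 1)
  pos 26: ')' -> close internal node _0 (now at depth 0)
Total internal nodes: 4
BFS adjacency from root:
  _0: _1 H S
  _1: D _2 L E
  _2: X _3
  _3: V Y M J

Answer: _0: _1 H S
_1: D _2 L E
_2: X _3
_3: V Y M J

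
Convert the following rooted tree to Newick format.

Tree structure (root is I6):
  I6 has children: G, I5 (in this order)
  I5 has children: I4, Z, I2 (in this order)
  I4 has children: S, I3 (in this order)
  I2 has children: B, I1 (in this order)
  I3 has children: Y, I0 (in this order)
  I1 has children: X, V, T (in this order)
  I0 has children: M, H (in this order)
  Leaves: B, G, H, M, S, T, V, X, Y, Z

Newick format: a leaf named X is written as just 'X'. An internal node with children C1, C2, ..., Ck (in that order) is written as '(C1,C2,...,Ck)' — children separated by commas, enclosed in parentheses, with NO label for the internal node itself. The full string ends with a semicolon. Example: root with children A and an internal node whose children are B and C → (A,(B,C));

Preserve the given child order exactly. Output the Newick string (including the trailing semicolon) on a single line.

internal I6 with children ['G', 'I5']
  leaf 'G' → 'G'
  internal I5 with children ['I4', 'Z', 'I2']
    internal I4 with children ['S', 'I3']
      leaf 'S' → 'S'
      internal I3 with children ['Y', 'I0']
        leaf 'Y' → 'Y'
        internal I0 with children ['M', 'H']
          leaf 'M' → 'M'
          leaf 'H' → 'H'
        → '(M,H)'
      → '(Y,(M,H))'
    → '(S,(Y,(M,H)))'
    leaf 'Z' → 'Z'
    internal I2 with children ['B', 'I1']
      leaf 'B' → 'B'
      internal I1 with children ['X', 'V', 'T']
        leaf 'X' → 'X'
        leaf 'V' → 'V'
        leaf 'T' → 'T'
      → '(X,V,T)'
    → '(B,(X,V,T))'
  → '((S,(Y,(M,H))),Z,(B,(X,V,T)))'
→ '(G,((S,(Y,(M,H))),Z,(B,(X,V,T))))'
Final: (G,((S,(Y,(M,H))),Z,(B,(X,V,T))));

Answer: (G,((S,(Y,(M,H))),Z,(B,(X,V,T))));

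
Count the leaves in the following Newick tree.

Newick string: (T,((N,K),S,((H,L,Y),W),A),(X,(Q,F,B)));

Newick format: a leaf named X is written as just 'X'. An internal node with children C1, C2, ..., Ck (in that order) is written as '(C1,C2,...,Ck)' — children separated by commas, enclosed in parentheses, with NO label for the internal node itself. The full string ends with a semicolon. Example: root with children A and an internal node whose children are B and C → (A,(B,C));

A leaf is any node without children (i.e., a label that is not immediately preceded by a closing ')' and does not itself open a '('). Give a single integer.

Answer: 13

Derivation:
Newick: (T,((N,K),S,((H,L,Y),W),A),(X,(Q,F,B)));
Scan left-to-right; a leaf is any maximal label run not followed by '(':
  pos 1: leaf 'T' → count = 1
  pos 5: leaf 'N' → count = 2
  pos 7: leaf 'K' → count = 3
  pos 10: leaf 'S' → count = 4
  pos 14: leaf 'H' → count = 5
  pos 16: leaf 'L' → count = 6
  pos 18: leaf 'Y' → count = 7
  pos 21: leaf 'W' → count = 8
  pos 24: leaf 'A' → count = 9
  pos 28: leaf 'X' → count = 10
  pos 31: leaf 'Q' → count = 11
  pos 33: leaf 'F' → count = 12
  pos 35: leaf 'B' → count = 13
Total leaves: 13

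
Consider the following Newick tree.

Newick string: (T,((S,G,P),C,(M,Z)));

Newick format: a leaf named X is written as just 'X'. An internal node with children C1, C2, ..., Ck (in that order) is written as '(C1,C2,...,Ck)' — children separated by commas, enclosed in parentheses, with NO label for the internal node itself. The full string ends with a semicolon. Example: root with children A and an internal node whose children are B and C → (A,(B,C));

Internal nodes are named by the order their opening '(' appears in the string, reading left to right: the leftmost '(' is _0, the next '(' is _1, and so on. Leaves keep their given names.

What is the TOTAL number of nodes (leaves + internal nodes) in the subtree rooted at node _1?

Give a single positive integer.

Answer: 9

Derivation:
Newick: (T,((S,G,P),C,(M,Z)));
Locate _1: it is the '(' at position 3 (the 2nd '(' reading left to right).
Query: subtree rooted at _1
_1: subtree_size = 1 + 8
  _2: subtree_size = 1 + 3
    S: subtree_size = 1 + 0
    G: subtree_size = 1 + 0
    P: subtree_size = 1 + 0
  C: subtree_size = 1 + 0
  _3: subtree_size = 1 + 2
    M: subtree_size = 1 + 0
    Z: subtree_size = 1 + 0
Total subtree size of _1: 9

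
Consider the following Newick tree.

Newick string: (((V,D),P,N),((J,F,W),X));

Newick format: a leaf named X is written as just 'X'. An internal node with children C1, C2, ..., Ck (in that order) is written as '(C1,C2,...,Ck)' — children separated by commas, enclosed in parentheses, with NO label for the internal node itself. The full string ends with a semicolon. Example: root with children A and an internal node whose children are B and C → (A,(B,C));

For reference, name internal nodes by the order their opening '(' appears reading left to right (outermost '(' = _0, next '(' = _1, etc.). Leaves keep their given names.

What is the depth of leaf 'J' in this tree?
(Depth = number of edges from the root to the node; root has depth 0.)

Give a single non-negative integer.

Newick: (((V,D),P,N),((J,F,W),X));
Naming internals by '(' encounter order: outermost '(' = _0, next = _1, ...
Query node: J
Path from root: _0 -> _3 -> _4 -> J
Depth of J: 3 (number of edges from root)

Answer: 3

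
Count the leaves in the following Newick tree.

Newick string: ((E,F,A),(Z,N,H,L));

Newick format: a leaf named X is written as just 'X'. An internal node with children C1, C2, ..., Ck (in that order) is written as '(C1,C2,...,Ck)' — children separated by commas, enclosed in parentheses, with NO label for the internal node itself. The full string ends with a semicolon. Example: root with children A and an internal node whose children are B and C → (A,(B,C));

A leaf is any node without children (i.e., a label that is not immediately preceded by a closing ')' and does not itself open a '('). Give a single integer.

Newick: ((E,F,A),(Z,N,H,L));
Scan left-to-right; a leaf is any maximal label run not followed by '(':
  pos 2: leaf 'E' → count = 1
  pos 4: leaf 'F' → count = 2
  pos 6: leaf 'A' → count = 3
  pos 10: leaf 'Z' → count = 4
  pos 12: leaf 'N' → count = 5
  pos 14: leaf 'H' → count = 6
  pos 16: leaf 'L' → count = 7
Total leaves: 7

Answer: 7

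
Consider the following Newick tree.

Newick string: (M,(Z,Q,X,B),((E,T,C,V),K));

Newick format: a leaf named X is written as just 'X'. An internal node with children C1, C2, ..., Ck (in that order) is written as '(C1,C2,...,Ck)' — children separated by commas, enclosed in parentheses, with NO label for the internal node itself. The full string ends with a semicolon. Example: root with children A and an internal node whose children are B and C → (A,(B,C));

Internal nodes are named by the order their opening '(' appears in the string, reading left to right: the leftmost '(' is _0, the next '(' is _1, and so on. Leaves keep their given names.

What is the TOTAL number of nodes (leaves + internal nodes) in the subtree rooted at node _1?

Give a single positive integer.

Newick: (M,(Z,Q,X,B),((E,T,C,V),K));
Locate _1: it is the '(' at position 3 (the 2nd '(' reading left to right).
Query: subtree rooted at _1
_1: subtree_size = 1 + 4
  Z: subtree_size = 1 + 0
  Q: subtree_size = 1 + 0
  X: subtree_size = 1 + 0
  B: subtree_size = 1 + 0
Total subtree size of _1: 5

Answer: 5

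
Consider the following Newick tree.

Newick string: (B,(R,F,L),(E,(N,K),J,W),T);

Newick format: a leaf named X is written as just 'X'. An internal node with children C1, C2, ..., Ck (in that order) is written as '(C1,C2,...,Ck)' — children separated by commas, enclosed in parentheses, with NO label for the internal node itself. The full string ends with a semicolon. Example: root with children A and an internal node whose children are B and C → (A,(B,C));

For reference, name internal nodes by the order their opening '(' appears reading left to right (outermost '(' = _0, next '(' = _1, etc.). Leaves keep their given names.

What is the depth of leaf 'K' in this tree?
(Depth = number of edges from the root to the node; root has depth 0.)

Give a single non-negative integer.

Newick: (B,(R,F,L),(E,(N,K),J,W),T);
Naming internals by '(' encounter order: outermost '(' = _0, next = _1, ...
Query node: K
Path from root: _0 -> _2 -> _3 -> K
Depth of K: 3 (number of edges from root)

Answer: 3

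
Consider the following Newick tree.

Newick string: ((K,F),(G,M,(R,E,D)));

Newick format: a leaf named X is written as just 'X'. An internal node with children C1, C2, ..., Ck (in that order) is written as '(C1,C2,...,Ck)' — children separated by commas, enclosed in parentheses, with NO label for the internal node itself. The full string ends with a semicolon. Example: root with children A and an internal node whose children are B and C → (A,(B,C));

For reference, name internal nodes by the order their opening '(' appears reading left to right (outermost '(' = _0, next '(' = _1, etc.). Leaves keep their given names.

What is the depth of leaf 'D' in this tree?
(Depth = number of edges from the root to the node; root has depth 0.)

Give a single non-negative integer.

Answer: 3

Derivation:
Newick: ((K,F),(G,M,(R,E,D)));
Naming internals by '(' encounter order: outermost '(' = _0, next = _1, ...
Query node: D
Path from root: _0 -> _2 -> _3 -> D
Depth of D: 3 (number of edges from root)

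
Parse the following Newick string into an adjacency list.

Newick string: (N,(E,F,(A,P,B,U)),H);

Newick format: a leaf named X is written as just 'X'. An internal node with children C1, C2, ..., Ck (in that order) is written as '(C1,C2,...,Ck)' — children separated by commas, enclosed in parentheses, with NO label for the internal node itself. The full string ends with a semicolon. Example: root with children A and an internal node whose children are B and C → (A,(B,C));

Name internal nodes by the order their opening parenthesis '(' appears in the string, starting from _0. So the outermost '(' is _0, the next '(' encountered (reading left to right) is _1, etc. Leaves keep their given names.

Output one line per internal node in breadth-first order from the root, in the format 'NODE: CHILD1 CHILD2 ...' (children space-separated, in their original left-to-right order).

Input: (N,(E,F,(A,P,B,U)),H);
Scanning left-to-right, naming '(' by encounter order:
  pos 0: '(' -> open internal node _0 (depth 1)
  pos 3: '(' -> open internal node _1 (depth 2)
  pos 8: '(' -> open internal node _2 (depth 3)
  pos 16: ')' -> close internal node _2 (now at depth 2)
  pos 17: ')' -> close internal node _1 (now at depth 1)
  pos 20: ')' -> close internal node _0 (now at depth 0)
Total internal nodes: 3
BFS adjacency from root:
  _0: N _1 H
  _1: E F _2
  _2: A P B U

Answer: _0: N _1 H
_1: E F _2
_2: A P B U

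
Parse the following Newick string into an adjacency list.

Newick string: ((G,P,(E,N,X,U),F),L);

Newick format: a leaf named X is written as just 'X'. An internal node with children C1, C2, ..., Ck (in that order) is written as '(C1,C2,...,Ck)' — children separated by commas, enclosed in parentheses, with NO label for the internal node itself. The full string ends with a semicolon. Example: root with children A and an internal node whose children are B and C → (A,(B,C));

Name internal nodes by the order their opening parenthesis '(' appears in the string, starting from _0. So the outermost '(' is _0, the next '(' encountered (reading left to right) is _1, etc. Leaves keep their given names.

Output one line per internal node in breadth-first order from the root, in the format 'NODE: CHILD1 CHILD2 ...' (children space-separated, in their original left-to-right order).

Answer: _0: _1 L
_1: G P _2 F
_2: E N X U

Derivation:
Input: ((G,P,(E,N,X,U),F),L);
Scanning left-to-right, naming '(' by encounter order:
  pos 0: '(' -> open internal node _0 (depth 1)
  pos 1: '(' -> open internal node _1 (depth 2)
  pos 6: '(' -> open internal node _2 (depth 3)
  pos 14: ')' -> close internal node _2 (now at depth 2)
  pos 17: ')' -> close internal node _1 (now at depth 1)
  pos 20: ')' -> close internal node _0 (now at depth 0)
Total internal nodes: 3
BFS adjacency from root:
  _0: _1 L
  _1: G P _2 F
  _2: E N X U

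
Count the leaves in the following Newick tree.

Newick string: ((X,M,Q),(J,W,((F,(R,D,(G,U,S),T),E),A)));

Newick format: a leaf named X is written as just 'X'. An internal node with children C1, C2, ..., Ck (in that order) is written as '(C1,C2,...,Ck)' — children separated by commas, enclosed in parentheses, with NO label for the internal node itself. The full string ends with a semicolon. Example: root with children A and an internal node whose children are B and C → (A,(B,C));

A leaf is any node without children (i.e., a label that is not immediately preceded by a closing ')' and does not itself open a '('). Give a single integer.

Answer: 14

Derivation:
Newick: ((X,M,Q),(J,W,((F,(R,D,(G,U,S),T),E),A)));
Scan left-to-right; a leaf is any maximal label run not followed by '(':
  pos 2: leaf 'X' → count = 1
  pos 4: leaf 'M' → count = 2
  pos 6: leaf 'Q' → count = 3
  pos 10: leaf 'J' → count = 4
  pos 12: leaf 'W' → count = 5
  pos 16: leaf 'F' → count = 6
  pos 19: leaf 'R' → count = 7
  pos 21: leaf 'D' → count = 8
  pos 24: leaf 'G' → count = 9
  pos 26: leaf 'U' → count = 10
  pos 28: leaf 'S' → count = 11
  pos 31: leaf 'T' → count = 12
  pos 34: leaf 'E' → count = 13
  pos 37: leaf 'A' → count = 14
Total leaves: 14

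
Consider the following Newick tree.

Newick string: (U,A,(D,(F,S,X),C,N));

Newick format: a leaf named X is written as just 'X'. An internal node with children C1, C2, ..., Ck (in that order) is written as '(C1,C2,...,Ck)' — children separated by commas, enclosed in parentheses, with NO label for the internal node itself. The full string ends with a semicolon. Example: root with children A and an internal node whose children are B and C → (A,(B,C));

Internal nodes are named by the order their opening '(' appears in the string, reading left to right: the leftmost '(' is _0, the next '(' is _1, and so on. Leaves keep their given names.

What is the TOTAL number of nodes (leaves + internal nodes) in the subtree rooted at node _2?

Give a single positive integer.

Answer: 4

Derivation:
Newick: (U,A,(D,(F,S,X),C,N));
Locate _2: it is the '(' at position 8 (the 3rd '(' reading left to right).
Query: subtree rooted at _2
_2: subtree_size = 1 + 3
  F: subtree_size = 1 + 0
  S: subtree_size = 1 + 0
  X: subtree_size = 1 + 0
Total subtree size of _2: 4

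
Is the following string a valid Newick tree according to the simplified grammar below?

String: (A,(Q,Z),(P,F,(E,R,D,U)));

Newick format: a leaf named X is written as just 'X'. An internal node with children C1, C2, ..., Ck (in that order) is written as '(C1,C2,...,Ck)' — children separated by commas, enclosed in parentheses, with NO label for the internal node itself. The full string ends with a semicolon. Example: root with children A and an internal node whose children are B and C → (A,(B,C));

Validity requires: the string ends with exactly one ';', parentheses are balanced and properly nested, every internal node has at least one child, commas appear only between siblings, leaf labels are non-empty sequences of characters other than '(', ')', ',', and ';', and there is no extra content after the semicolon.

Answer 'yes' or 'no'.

Input: (A,(Q,Z),(P,F,(E,R,D,U)));
Paren balance: 4 '(' vs 4 ')' OK
Ends with single ';': True
Full parse: OK
Valid: True

Answer: yes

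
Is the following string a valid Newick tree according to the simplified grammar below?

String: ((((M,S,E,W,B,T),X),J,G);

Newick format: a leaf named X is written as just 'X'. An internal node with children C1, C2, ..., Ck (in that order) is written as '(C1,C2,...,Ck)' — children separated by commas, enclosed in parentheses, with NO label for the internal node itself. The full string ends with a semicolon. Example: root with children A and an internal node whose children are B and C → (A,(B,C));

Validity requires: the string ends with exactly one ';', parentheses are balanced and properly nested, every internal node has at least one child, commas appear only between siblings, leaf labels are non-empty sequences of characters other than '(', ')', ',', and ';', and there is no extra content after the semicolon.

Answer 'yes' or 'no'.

Input: ((((M,S,E,W,B,T),X),J,G);
Paren balance: 4 '(' vs 3 ')' MISMATCH
Ends with single ';': True
Full parse: FAILS (expected , or ) at pos 24)
Valid: False

Answer: no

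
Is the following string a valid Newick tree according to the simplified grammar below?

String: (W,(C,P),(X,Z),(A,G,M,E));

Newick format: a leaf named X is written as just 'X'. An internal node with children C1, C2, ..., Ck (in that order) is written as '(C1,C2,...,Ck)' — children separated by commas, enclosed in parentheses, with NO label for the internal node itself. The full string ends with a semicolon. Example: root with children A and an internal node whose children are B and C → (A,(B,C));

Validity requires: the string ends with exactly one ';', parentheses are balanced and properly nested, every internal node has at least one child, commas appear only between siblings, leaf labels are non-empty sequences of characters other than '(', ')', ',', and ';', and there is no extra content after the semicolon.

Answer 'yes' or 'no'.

Input: (W,(C,P),(X,Z),(A,G,M,E));
Paren balance: 4 '(' vs 4 ')' OK
Ends with single ';': True
Full parse: OK
Valid: True

Answer: yes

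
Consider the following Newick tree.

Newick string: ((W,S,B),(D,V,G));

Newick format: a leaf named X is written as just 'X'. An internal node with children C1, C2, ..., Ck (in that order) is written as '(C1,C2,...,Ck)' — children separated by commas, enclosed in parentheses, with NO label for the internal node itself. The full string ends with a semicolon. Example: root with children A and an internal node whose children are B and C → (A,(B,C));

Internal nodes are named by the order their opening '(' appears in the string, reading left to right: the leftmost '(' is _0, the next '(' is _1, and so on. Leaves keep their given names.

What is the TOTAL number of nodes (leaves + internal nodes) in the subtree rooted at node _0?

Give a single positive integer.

Answer: 9

Derivation:
Newick: ((W,S,B),(D,V,G));
Locate _0: it is the '(' at position 0 (the 1st '(' reading left to right).
Query: subtree rooted at _0
_0: subtree_size = 1 + 8
  _1: subtree_size = 1 + 3
    W: subtree_size = 1 + 0
    S: subtree_size = 1 + 0
    B: subtree_size = 1 + 0
  _2: subtree_size = 1 + 3
    D: subtree_size = 1 + 0
    V: subtree_size = 1 + 0
    G: subtree_size = 1 + 0
Total subtree size of _0: 9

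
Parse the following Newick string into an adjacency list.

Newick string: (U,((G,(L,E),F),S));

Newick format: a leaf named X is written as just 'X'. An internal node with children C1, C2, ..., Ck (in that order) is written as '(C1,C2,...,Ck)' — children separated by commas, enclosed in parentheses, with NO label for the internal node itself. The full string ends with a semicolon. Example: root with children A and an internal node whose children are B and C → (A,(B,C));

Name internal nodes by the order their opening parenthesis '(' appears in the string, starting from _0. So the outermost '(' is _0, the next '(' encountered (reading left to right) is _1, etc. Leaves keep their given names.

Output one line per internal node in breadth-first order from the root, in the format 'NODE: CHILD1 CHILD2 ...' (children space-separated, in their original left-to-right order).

Answer: _0: U _1
_1: _2 S
_2: G _3 F
_3: L E

Derivation:
Input: (U,((G,(L,E),F),S));
Scanning left-to-right, naming '(' by encounter order:
  pos 0: '(' -> open internal node _0 (depth 1)
  pos 3: '(' -> open internal node _1 (depth 2)
  pos 4: '(' -> open internal node _2 (depth 3)
  pos 7: '(' -> open internal node _3 (depth 4)
  pos 11: ')' -> close internal node _3 (now at depth 3)
  pos 14: ')' -> close internal node _2 (now at depth 2)
  pos 17: ')' -> close internal node _1 (now at depth 1)
  pos 18: ')' -> close internal node _0 (now at depth 0)
Total internal nodes: 4
BFS adjacency from root:
  _0: U _1
  _1: _2 S
  _2: G _3 F
  _3: L E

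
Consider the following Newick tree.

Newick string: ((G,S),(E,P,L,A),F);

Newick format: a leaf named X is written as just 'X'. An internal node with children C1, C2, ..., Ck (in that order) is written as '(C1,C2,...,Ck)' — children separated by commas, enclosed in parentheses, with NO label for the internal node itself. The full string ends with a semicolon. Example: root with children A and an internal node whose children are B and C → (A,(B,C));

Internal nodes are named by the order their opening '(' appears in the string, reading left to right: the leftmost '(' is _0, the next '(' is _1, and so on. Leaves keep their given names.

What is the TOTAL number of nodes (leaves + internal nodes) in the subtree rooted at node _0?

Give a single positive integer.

Answer: 10

Derivation:
Newick: ((G,S),(E,P,L,A),F);
Locate _0: it is the '(' at position 0 (the 1st '(' reading left to right).
Query: subtree rooted at _0
_0: subtree_size = 1 + 9
  _1: subtree_size = 1 + 2
    G: subtree_size = 1 + 0
    S: subtree_size = 1 + 0
  _2: subtree_size = 1 + 4
    E: subtree_size = 1 + 0
    P: subtree_size = 1 + 0
    L: subtree_size = 1 + 0
    A: subtree_size = 1 + 0
  F: subtree_size = 1 + 0
Total subtree size of _0: 10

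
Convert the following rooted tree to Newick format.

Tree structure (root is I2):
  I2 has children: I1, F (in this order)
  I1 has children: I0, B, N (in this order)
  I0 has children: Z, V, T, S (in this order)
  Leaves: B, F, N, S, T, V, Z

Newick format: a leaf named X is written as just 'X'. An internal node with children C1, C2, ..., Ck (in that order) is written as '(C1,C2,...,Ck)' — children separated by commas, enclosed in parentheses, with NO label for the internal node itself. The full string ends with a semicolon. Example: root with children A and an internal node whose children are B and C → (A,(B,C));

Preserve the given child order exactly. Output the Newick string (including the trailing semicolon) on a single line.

internal I2 with children ['I1', 'F']
  internal I1 with children ['I0', 'B', 'N']
    internal I0 with children ['Z', 'V', 'T', 'S']
      leaf 'Z' → 'Z'
      leaf 'V' → 'V'
      leaf 'T' → 'T'
      leaf 'S' → 'S'
    → '(Z,V,T,S)'
    leaf 'B' → 'B'
    leaf 'N' → 'N'
  → '((Z,V,T,S),B,N)'
  leaf 'F' → 'F'
→ '(((Z,V,T,S),B,N),F)'
Final: (((Z,V,T,S),B,N),F);

Answer: (((Z,V,T,S),B,N),F);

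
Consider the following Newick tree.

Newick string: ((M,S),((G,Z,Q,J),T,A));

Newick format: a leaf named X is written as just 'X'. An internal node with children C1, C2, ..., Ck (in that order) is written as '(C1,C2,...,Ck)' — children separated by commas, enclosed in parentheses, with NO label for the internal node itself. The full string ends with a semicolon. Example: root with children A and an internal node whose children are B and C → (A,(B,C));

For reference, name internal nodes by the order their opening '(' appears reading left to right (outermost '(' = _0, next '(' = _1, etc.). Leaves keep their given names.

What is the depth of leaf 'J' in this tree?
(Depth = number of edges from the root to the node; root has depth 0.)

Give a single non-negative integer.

Newick: ((M,S),((G,Z,Q,J),T,A));
Naming internals by '(' encounter order: outermost '(' = _0, next = _1, ...
Query node: J
Path from root: _0 -> _2 -> _3 -> J
Depth of J: 3 (number of edges from root)

Answer: 3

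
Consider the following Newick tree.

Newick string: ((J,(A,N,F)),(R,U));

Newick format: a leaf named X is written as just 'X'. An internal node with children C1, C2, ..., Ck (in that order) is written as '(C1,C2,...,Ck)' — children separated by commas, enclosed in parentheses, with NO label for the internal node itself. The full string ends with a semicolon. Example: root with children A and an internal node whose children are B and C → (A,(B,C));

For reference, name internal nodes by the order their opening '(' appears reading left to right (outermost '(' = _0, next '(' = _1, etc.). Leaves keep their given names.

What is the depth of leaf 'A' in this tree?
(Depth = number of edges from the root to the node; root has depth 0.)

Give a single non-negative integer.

Newick: ((J,(A,N,F)),(R,U));
Naming internals by '(' encounter order: outermost '(' = _0, next = _1, ...
Query node: A
Path from root: _0 -> _1 -> _2 -> A
Depth of A: 3 (number of edges from root)

Answer: 3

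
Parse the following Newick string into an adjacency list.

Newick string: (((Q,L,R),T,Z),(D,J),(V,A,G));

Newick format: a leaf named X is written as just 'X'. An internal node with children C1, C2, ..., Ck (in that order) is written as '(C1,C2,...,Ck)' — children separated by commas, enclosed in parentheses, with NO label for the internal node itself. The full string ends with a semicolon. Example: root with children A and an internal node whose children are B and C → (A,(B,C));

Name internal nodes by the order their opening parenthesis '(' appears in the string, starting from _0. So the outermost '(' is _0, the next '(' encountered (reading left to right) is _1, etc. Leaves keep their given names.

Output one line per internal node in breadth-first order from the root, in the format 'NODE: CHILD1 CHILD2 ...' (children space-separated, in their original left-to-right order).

Input: (((Q,L,R),T,Z),(D,J),(V,A,G));
Scanning left-to-right, naming '(' by encounter order:
  pos 0: '(' -> open internal node _0 (depth 1)
  pos 1: '(' -> open internal node _1 (depth 2)
  pos 2: '(' -> open internal node _2 (depth 3)
  pos 8: ')' -> close internal node _2 (now at depth 2)
  pos 13: ')' -> close internal node _1 (now at depth 1)
  pos 15: '(' -> open internal node _3 (depth 2)
  pos 19: ')' -> close internal node _3 (now at depth 1)
  pos 21: '(' -> open internal node _4 (depth 2)
  pos 27: ')' -> close internal node _4 (now at depth 1)
  pos 28: ')' -> close internal node _0 (now at depth 0)
Total internal nodes: 5
BFS adjacency from root:
  _0: _1 _3 _4
  _1: _2 T Z
  _3: D J
  _4: V A G
  _2: Q L R

Answer: _0: _1 _3 _4
_1: _2 T Z
_3: D J
_4: V A G
_2: Q L R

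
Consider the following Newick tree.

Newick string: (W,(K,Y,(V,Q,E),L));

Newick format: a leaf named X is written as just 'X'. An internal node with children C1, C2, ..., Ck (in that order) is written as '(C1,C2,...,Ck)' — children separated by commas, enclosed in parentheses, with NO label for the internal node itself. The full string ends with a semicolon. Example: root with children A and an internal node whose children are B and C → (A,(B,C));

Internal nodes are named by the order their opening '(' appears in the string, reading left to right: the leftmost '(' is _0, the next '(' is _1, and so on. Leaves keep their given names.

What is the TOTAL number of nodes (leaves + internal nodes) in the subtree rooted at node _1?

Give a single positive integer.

Answer: 8

Derivation:
Newick: (W,(K,Y,(V,Q,E),L));
Locate _1: it is the '(' at position 3 (the 2nd '(' reading left to right).
Query: subtree rooted at _1
_1: subtree_size = 1 + 7
  K: subtree_size = 1 + 0
  Y: subtree_size = 1 + 0
  _2: subtree_size = 1 + 3
    V: subtree_size = 1 + 0
    Q: subtree_size = 1 + 0
    E: subtree_size = 1 + 0
  L: subtree_size = 1 + 0
Total subtree size of _1: 8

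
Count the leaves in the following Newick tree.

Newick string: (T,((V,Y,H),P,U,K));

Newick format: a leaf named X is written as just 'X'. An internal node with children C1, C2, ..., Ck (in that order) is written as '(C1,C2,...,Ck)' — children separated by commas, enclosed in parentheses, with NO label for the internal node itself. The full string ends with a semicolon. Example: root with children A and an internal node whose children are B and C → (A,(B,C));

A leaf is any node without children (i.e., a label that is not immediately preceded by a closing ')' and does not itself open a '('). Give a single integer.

Newick: (T,((V,Y,H),P,U,K));
Scan left-to-right; a leaf is any maximal label run not followed by '(':
  pos 1: leaf 'T' → count = 1
  pos 5: leaf 'V' → count = 2
  pos 7: leaf 'Y' → count = 3
  pos 9: leaf 'H' → count = 4
  pos 12: leaf 'P' → count = 5
  pos 14: leaf 'U' → count = 6
  pos 16: leaf 'K' → count = 7
Total leaves: 7

Answer: 7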